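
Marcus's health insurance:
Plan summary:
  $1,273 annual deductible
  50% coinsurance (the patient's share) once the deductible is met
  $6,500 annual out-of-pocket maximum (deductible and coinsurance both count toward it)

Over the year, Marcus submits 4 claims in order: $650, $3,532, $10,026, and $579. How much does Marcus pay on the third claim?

Bill 1, $650: all of it applies to the deductible. Patient pays $650; OOP now $650.
Bill 2, $3,532: deductible takes $623, $2,909 remains; patient's 50% is $1,454.50. Patient owes $2,077.50 (running OOP $2,727.50).
Bill 3, $10,026: 50% coinsurance on $10,026 = $5,013. OOP would hit $7,740.50 > $6,500, so the cap limits the patient to $6,500 − $2,727.50 = $3,772.50.

$3,772.50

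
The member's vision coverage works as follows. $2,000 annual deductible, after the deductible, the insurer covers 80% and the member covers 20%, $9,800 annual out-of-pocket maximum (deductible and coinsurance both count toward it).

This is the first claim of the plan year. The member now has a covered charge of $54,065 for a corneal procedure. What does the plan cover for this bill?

Nothing has been paid toward the $2,000 deductible, so the first $2,000 of this charge is applied there.
The remaining $52,065 (= $54,065 − $2,000) moves to coinsurance.
20% of $52,065 = $10,413 falls to the member.
Member responsibility before any cap: $2,000 + $10,413 = $12,413.
Year-to-date out-of-pocket would reach $0 + $12,413 = $12,413, above the $9,800 maximum, so the member pays only $9,800 − $0 = $9,800.
The insurer covers the remainder: $54,065 − $9,800 = $44,265.

$44,265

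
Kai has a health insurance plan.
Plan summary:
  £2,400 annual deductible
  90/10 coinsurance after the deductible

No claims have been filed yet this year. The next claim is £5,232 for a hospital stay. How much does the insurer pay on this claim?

£2,548.80

Nothing has been paid toward the £2,400 deductible, so the first £2,400 of this charge is applied there.
That leaves £5,232 − £2,400 = £2,832 for coinsurance.
Patient's 10% share of £2,832 is £283.20.
Patient responsibility: £2,400 + £283.20 = £2,683.20.
The insurer covers the remainder: £5,232 − £2,683.20 = £2,548.80.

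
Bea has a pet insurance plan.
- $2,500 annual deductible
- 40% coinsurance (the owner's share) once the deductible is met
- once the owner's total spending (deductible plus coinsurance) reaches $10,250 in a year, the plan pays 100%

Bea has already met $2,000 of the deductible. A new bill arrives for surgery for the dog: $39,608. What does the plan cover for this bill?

$31,358

Remaining deductible: $2,500 − $2,000 = $500.
The remaining $39,108 (= $39,608 − $500) moves to coinsurance.
Owner's 40% share of $39,108 is $15,643.20.
Owner responsibility before any cap: $500 + $15,643.20 = $16,143.20.
Year-to-date out-of-pocket would reach $2,000 + $16,143.20 = $18,143.20, above the $10,250 maximum, so the owner pays only $10,250 − $2,000 = $8,250.
The plan picks up $39,608 − $8,250 = $31,358.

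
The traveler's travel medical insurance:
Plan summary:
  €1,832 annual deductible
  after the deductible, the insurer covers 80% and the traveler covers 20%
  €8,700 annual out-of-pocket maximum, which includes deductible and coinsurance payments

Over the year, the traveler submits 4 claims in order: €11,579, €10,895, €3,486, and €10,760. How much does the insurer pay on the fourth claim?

€8,717.60

Claim 1 — €11,579: deductible takes €1,832, €9,747 remains; 20% of €9,747 = €1,949.40. Traveler pays €3,781.40; OOP now €3,781.40. Insurer: €11,579 − €3,781.40 = €7,797.60.
Claim 2 — €10,895: deductible already satisfied, so traveler's share is 20% × €10,895 = €2,179. Traveler owes €2,179 (running OOP €5,960.40). Insurer: €10,895 − €2,179 = €8,716.
Claim 3 — €3,486: 20% coinsurance on €3,486 = €697.20. Traveler owes €697.20 (running OOP €6,657.60). Plan pays €3,486 − €697.20 = €2,788.80.
Claim 4 — €10,760: deductible met; 20% of €10,760 = €2,152. Adding that to €6,657.60 gives €8,809.60, past the €8,700 cap; traveler pays only €8,700 − €6,657.60 = €2,042.40. Plan pays €10,760 − €2,042.40 = €8,717.60.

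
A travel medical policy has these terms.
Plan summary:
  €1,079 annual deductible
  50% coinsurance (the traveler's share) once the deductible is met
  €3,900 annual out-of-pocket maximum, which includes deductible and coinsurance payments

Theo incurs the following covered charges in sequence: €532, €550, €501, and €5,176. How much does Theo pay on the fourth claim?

€2,569

Claim 1 — €532: entire amount goes to the deductible. Cost to traveler: €532. OOP to date €532.
Claim 2 — €550: deductible takes €547, €3 remains; coinsurance €3 × 50% = €1.50. Cost to traveler: €548.50. OOP to date €1,080.50.
Claim 3 — €501: deductible already satisfied, so traveler's share is 50% × €501 = €250.50. Cost to traveler: €250.50. OOP to date €1,331.
Claim 4 — €5,176: deductible met; 50% of €5,176 = €2,588. OOP would hit €3,919 > €3,900, so the cap limits the traveler to €3,900 − €1,331 = €2,569.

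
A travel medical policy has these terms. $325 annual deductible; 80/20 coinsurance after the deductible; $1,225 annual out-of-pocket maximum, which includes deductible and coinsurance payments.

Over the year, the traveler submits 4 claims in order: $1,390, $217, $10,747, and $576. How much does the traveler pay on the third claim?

$643.60

Claim 1 — $1,390: $325 to deductible, leaving $1,065; traveler's 20% is $213. Traveler owes $538 (running OOP $538).
Claim 2 — $217: deductible already satisfied, so traveler's share is 20% × $217 = $43.40. Cost to traveler: $43.40. OOP to date $581.40.
Claim 3 — $10,747: deductible already satisfied, so traveler's share is 20% × $10,747 = $2,149.40. OOP would hit $2,730.80 > $1,225, so the cap limits the traveler to $1,225 − $581.40 = $643.60.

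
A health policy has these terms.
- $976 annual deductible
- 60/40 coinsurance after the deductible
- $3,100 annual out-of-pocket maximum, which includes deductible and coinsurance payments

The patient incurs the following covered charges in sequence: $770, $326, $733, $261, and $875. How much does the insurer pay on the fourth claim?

Bill 1, $770: entire amount goes to the deductible. Patient owes $770 (running OOP $770). Plan pays $770 − $770 = $0.
Bill 2, $326: deductible takes $206, $120 remains; coinsurance $120 × 40% = $48. Patient pays $254; OOP now $1,024. Plan pays $326 − $254 = $72.
Bill 3, $733: deductible already satisfied, so patient's share is 40% × $733 = $293.20. Cost to patient: $293.20. OOP to date $1,317.20. Insurer: $733 − $293.20 = $439.80.
Bill 4, $261: 40% coinsurance on $261 = $104.40. Cost to patient: $104.40. OOP to date $1,421.60. Insurer: $261 − $104.40 = $156.60.

$156.60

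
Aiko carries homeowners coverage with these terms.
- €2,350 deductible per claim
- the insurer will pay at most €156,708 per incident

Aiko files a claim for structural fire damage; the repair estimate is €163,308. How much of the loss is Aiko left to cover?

After the deductible, €163,308 − €2,350 = €160,958 remains.
The €156,708 per-incident cap binds; insurer pays €156,708.
Out of pocket: €163,308 − €156,708 = €6,600.

€6,600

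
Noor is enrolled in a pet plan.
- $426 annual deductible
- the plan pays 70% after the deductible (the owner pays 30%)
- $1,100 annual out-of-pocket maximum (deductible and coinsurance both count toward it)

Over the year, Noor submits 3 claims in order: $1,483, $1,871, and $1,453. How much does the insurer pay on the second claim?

Claim 1 — $1,483: deductible takes $426, $1,057 remains; coinsurance $1,057 × 30% = $317.10. Owner owes $743.10 (running OOP $743.10). Plan pays $1,483 − $743.10 = $739.90.
Claim 2 — $1,871: deductible met; 30% of $1,871 = $561.30. That would push OOP to $1,304.40, over the $1,100 cap, so owner pays $1,100 − $743.10 = $356.90. Insurer: $1,871 − $356.90 = $1,514.10.

$1,514.10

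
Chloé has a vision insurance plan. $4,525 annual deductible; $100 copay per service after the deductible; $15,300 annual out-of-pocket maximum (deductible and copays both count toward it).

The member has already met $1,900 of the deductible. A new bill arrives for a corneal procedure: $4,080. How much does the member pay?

$2,725

Deductible still to meet: $4,525 − $1,900 = $2,625.
After the $2,625 deductible portion, $4,080 − $2,625 = $1,455 is subject to the copay.
Copay on this service: $100.
That puts the member's cost at $2,625 + $100 = $2,725 before any cap.
Cumulative spending $1,900 + $2,725 = $4,625 stays under the $15,300 maximum.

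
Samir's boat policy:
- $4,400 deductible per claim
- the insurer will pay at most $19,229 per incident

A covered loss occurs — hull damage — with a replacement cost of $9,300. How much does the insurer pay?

Less the $4,400 deductible: $9,300 − $4,400 = $4,900.
$4,900 ≤ $19,229, so the limit doesn't bind; insurer pays $4,900.

$4,900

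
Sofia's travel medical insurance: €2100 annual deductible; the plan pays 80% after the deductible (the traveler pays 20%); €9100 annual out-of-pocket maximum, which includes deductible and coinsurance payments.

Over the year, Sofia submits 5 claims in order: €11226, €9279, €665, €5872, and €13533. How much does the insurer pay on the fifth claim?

Claim 1 (€11226): €2100 finishes the deductible; €9126 goes to coinsurance; traveler's 20% is €1825.20. Traveler owes €3925.20 (running OOP €3925.20). Plan pays €11226 − €3925.20 = €7300.80.
Claim 2 (€9279): deductible met; 20% of €9279 = €1855.80. Cost to traveler: €1855.80. OOP to date €5781. Insurer: €9279 − €1855.80 = €7423.20.
Claim 3 (€665): deductible met; 20% of €665 = €133. Traveler owes €133 (running OOP €5914). Insurer: €665 − €133 = €532.
Claim 4 (€5872): 20% coinsurance on €5872 = €1174.40. Traveler owes €1174.40 (running OOP €7088.40). Insurer: €5872 − €1174.40 = €4697.60.
Claim 5 (€13533): deductible met; 20% of €13533 = €2706.60. Adding that to €7088.40 gives €9795, past the €9100 cap; traveler pays only €9100 − €7088.40 = €2011.60. Plan pays €13533 − €2011.60 = €11521.40.

€11521.40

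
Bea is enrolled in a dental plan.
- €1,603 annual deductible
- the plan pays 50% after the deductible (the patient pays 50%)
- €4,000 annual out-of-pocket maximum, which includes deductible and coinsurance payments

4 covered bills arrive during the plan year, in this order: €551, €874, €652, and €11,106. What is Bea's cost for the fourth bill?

€2,160

Bill 1, €551: all of it applies to the deductible. Cost to patient: €551. OOP to date €551.
Bill 2, €874: fully absorbed by the deductible. Patient pays €874; OOP now €1,425.
Bill 3, €652: €178 finishes the deductible; €474 goes to coinsurance; coinsurance €474 × 50% = €237. Cost to patient: €415. OOP to date €1,840.
Bill 4, €11,106: 50% coinsurance on €11,106 = €5,553. Adding that to €1,840 gives €7,393, past the €4,000 cap; patient pays only €4,000 − €1,840 = €2,160.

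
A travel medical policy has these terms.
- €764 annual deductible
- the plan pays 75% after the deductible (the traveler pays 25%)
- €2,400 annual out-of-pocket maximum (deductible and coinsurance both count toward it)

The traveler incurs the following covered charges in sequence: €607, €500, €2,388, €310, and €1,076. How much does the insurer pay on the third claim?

Claim 1 — €607: fully absorbed by the deductible. Cost to traveler: €607. OOP to date €607. Plan pays €607 − €607 = €0.
Claim 2 — €500: €157 finishes the deductible; €343 goes to coinsurance; traveler's 25% is €85.75. Traveler pays €242.75; OOP now €849.75. Insurer: €500 − €242.75 = €257.25.
Claim 3 — €2,388: 25% coinsurance on €2,388 = €597. Traveler pays €597; OOP now €1,446.75. Insurer: €2,388 − €597 = €1,791.

€1,791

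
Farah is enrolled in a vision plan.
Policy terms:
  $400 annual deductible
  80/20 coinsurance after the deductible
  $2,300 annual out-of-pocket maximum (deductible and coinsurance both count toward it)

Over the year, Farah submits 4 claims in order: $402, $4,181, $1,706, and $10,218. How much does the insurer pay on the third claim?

#1 ($402): deductible takes $400, $2 remains; member's 20% is $0.40. Member owes $400.40 (running OOP $400.40). Plan pays $402 − $400.40 = $1.60.
#2 ($4,181): deductible met; 20% of $4,181 = $836.20. Cost to member: $836.20. OOP to date $1,236.60. Plan pays $4,181 − $836.20 = $3,344.80.
#3 ($1,706): deductible already satisfied, so member's share is 20% × $1,706 = $341.20. Member owes $341.20 (running OOP $1,577.80). Insurer: $1,706 − $341.20 = $1,364.80.

$1,364.80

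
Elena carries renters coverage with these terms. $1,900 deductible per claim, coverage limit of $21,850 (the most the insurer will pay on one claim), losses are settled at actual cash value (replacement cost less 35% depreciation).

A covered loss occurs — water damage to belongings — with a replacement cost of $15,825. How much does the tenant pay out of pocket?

Depreciate 35%: the covered value is $15,825 × 0.65 = $10,286.25.
Less the $1,900 deductible: $10,286.25 − $1,900 = $8,386.25.
$8,386.25 ≤ $21,850, so the limit doesn't bind; insurer pays $8,386.25.
Out of pocket: $15,825 − $8,386.25 = $7,438.75.

$7,438.75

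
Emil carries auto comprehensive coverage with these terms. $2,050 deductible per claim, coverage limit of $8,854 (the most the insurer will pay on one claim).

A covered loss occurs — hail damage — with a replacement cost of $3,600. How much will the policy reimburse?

Subtract the deductible: $3,600 − $2,050 = $1,550.
$1,550 ≤ $8,854, so the limit doesn't bind; insurer pays $1,550.

$1,550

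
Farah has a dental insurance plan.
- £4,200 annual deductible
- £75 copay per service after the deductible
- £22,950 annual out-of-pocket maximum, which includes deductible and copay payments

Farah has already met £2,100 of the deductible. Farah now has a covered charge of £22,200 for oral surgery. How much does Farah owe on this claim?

Remaining deductible: £4,200 − £2,100 = £2,100.
The remaining £20,100 (= £22,200 − £2,100) moves to the copay.
Copay on this service: £75.
That puts the patient's cost at £2,100 + £75 = £2,175 before any cap.
Cumulative spending £2,100 + £2,175 = £4,275 stays under the £22,950 maximum.

£2,175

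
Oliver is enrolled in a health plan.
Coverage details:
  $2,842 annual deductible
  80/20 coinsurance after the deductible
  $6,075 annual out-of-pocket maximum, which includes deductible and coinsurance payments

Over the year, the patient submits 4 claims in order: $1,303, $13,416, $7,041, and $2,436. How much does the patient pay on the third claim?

$857.60

Bill 1, $1,303: entire amount goes to the deductible. Patient owes $1,303 (running OOP $1,303).
Bill 2, $13,416: $1,539 to deductible, leaving $11,877; coinsurance $11,877 × 20% = $2,375.40. Patient owes $3,914.40 (running OOP $5,217.40).
Bill 3, $7,041: 20% coinsurance on $7,041 = $1,408.20. Adding that to $5,217.40 gives $6,625.60, past the $6,075 cap; patient pays only $6,075 − $5,217.40 = $857.60.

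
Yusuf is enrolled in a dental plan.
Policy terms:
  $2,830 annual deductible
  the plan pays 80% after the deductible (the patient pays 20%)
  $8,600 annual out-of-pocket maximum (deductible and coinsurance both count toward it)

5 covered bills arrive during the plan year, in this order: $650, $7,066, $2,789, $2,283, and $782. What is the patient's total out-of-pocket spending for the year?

Claim 1 ($650): all of it applies to the deductible. Patient pays $650; OOP now $650.
Claim 2 ($7,066): $2,180 to deductible, leaving $4,886; patient's 20% is $977.20. Cost to patient: $3,157.20. OOP to date $3,807.20.
Claim 3 ($2,789): deductible already satisfied, so patient's share is 20% × $2,789 = $557.80. Patient pays $557.80; OOP now $4,365.
Claim 4 ($2,283): deductible met; 20% of $2,283 = $456.60. Patient pays $456.60; OOP now $4,821.60.
Claim 5 ($782): deductible met; 20% of $782 = $156.40. Patient pays $156.40; OOP now $4,978.
Total paid by the patient: $650 + $3,157.20 + $557.80 + $456.60 + $156.40 = $4,978.

$4,978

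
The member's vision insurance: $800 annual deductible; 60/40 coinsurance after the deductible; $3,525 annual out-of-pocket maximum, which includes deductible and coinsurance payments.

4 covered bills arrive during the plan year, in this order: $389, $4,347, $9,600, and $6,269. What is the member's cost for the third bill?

Claim 1 ($389): entire amount goes to the deductible. Member pays $389; OOP now $389.
Claim 2 ($4,347): deductible takes $411, $3,936 remains; coinsurance $3,936 × 40% = $1,574.40. Member owes $1,985.40 (running OOP $2,374.40).
Claim 3 ($9,600): deductible already satisfied, so member's share is 40% × $9,600 = $3,840. OOP would hit $6,214.40 > $3,525, so the cap limits the member to $3,525 − $2,374.40 = $1,150.60.

$1,150.60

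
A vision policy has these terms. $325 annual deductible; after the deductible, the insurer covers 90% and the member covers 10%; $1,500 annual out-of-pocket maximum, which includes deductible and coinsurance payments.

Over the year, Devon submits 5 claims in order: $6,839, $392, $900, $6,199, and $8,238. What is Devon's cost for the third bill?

#1 ($6,839): deductible takes $325, $6,514 remains; 10% of $6,514 = $651.40. Member owes $976.40 (running OOP $976.40).
#2 ($392): deductible already satisfied, so member's share is 10% × $392 = $39.20. Member pays $39.20; OOP now $1,015.60.
#3 ($900): deductible met; 10% of $900 = $90. Member pays $90; OOP now $1,105.60.

$90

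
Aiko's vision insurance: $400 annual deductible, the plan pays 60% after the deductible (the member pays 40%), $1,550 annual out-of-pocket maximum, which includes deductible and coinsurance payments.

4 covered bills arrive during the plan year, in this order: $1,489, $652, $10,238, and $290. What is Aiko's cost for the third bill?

Claim 1 ($1,489): deductible takes $400, $1,089 remains; member's 40% is $435.60. Member pays $835.60; OOP now $835.60.
Claim 2 ($652): 40% coinsurance on $652 = $260.80. Member pays $260.80; OOP now $1,096.40.
Claim 3 ($10,238): 40% coinsurance on $10,238 = $4,095.20. Adding that to $1,096.40 gives $5,191.60, past the $1,550 cap; member pays only $1,550 − $1,096.40 = $453.60.

$453.60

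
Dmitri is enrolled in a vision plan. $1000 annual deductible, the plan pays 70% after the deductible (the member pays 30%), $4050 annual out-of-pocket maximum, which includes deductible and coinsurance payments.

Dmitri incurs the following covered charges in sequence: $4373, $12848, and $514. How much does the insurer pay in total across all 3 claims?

$13685

Bill 1, $4373: deductible takes $1000, $3373 remains; member's 30% is $1011.90. Member pays $2011.90; OOP now $2011.90. Insurer: $4373 − $2011.90 = $2361.10.
Bill 2, $12848: deductible already satisfied, so member's share is 30% × $12848 = $3854.40. OOP would hit $5866.30 > $4050, so the cap limits the member to $4050 − $2011.90 = $2038.10. Plan pays $12848 − $2038.10 = $10809.90.
Bill 3, $514: deductible met; 30% of $514 = $154.20. Adding that to $4050 gives $4204.20, past the $4050 cap; member pays only $4050 − $4050 = $0. Plan pays $514 − $0 = $514.
Insurer total: $2361.10 + $10809.90 + $514 = $13685.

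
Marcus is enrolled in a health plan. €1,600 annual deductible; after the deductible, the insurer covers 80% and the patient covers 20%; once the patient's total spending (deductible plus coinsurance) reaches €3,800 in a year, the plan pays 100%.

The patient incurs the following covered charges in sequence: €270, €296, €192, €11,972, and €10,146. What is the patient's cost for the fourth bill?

€3,042

Claim 1 — €270: entire amount goes to the deductible. Cost to patient: €270. OOP to date €270.
Claim 2 — €296: entire amount goes to the deductible. Patient pays €296; OOP now €566.
Claim 3 — €192: fully absorbed by the deductible. Patient owes €192 (running OOP €758).
Claim 4 — €11,972: deductible takes €842, €11,130 remains; patient's 20% is €2,226. Claim cost before the cap: €842 + €2,226 = €3,068. Adding that to €758 gives €3,826, past the €3,800 cap; patient pays only €3,800 − €758 = €3,042.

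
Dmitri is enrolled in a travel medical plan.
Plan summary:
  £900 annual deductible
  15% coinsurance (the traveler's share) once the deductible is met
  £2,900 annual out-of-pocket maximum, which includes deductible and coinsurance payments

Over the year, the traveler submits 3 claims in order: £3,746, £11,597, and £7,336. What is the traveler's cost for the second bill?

Claim 1 (£3,746): £900 to deductible, leaving £2,846; 15% of £2,846 = £426.90. Traveler owes £1,326.90 (running OOP £1,326.90).
Claim 2 (£11,597): deductible met; 15% of £11,597 = £1,739.55. OOP would hit £3,066.45 > £2,900, so the cap limits the traveler to £2,900 − £1,326.90 = £1,573.10.

£1,573.10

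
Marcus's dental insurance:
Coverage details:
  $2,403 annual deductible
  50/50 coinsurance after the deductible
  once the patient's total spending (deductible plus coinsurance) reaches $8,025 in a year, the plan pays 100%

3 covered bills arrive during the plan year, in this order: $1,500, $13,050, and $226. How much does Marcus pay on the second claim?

#1 ($1,500): fully absorbed by the deductible. Cost to patient: $1,500. OOP to date $1,500.
#2 ($13,050): $903 finishes the deductible; $12,147 goes to coinsurance; 50% of $12,147 = $6,073.50. Together that's $903 + $6,073.50 = $6,976.50. That would push OOP to $8,476.50, over the $8,025 cap, so patient pays $8,025 − $1,500 = $6,525.

$6,525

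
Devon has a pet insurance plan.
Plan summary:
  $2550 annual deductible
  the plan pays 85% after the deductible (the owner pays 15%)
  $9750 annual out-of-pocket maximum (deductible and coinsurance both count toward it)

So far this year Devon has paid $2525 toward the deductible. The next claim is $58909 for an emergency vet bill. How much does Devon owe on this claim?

$7225

$2525 of the $2550 deductible is already met, leaving $25.
After the $25 deductible portion, $58909 − $25 = $58884 is subject to coinsurance.
Owner's 15% share of $58884 is $8832.60.
That puts the owner's cost at $25 + $8832.60 = $8857.60 before any cap.
Year-to-date out-of-pocket would reach $2525 + $8857.60 = $11382.60, above the $9750 maximum, so the owner pays only $9750 − $2525 = $7225.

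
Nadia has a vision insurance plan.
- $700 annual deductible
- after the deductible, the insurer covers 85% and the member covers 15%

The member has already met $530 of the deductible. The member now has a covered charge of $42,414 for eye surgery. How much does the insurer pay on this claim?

$35,907.40

Remaining deductible: $700 − $530 = $170.
After the $170 deductible portion, $42,414 − $170 = $42,244 is subject to coinsurance.
Member's 15% share of $42,244 is $6,336.60.
That puts the member's cost at $170 + $6,336.60 = $6,506.60.
The insurer covers the remainder: $42,414 − $6,506.60 = $35,907.40.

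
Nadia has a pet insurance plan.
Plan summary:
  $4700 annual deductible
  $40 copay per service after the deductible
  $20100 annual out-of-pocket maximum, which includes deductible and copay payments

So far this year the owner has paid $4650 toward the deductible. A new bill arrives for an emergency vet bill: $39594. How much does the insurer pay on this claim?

$39504

Remaining deductible: $4700 − $4650 = $50.
That leaves $39594 − $50 = $39544 for the copay.
Copay on this service: $40.
So the owner owes $50 + $40 = $90 before any cap.
Total out-of-pocket so far would be $4650 + $90 = $4740, below the $20100 cap — no reduction.
The insurer covers the remainder: $39594 − $90 = $39504.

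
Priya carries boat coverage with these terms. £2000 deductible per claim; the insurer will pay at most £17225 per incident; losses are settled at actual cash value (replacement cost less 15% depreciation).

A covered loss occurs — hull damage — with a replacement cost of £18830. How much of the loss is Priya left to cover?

£4824.50

Actual cash value after 15% depreciation: £18830 × 85% = £16005.50.
After the deductible, £16005.50 − £2000 = £14005.50 remains.
That's under the £17225 cap, so the insurer reimburses the full £14005.50.
The owner bears the rest of the original loss: £18830 − £14005.50 = £4824.50.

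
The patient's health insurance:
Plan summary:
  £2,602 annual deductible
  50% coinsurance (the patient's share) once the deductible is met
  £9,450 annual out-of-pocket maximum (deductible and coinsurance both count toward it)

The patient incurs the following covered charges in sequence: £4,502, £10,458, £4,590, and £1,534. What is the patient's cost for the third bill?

#1 (£4,502): deductible takes £2,602, £1,900 remains; coinsurance £1,900 × 50% = £950. Cost to patient: £3,552. OOP to date £3,552.
#2 (£10,458): deductible already satisfied, so patient's share is 50% × £10,458 = £5,229. Cost to patient: £5,229. OOP to date £8,781.
#3 (£4,590): deductible already satisfied, so patient's share is 50% × £4,590 = £2,295. That would push OOP to £11,076, over the £9,450 cap, so patient pays £9,450 − £8,781 = £669.

£669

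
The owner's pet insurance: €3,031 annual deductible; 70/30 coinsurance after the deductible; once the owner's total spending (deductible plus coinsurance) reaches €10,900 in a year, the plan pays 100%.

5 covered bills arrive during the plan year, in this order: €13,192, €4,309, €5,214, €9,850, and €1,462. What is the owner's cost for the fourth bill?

€1,963.80

Claim 1 — €13,192: €3,031 finishes the deductible; €10,161 goes to coinsurance; owner's 30% is €3,048.30. Owner pays €6,079.30; OOP now €6,079.30.
Claim 2 — €4,309: deductible met; 30% of €4,309 = €1,292.70. Owner owes €1,292.70 (running OOP €7,372).
Claim 3 — €5,214: deductible met; 30% of €5,214 = €1,564.20. Owner owes €1,564.20 (running OOP €8,936.20).
Claim 4 — €9,850: deductible already satisfied, so owner's share is 30% × €9,850 = €2,955. Adding that to €8,936.20 gives €11,891.20, past the €10,900 cap; owner pays only €10,900 − €8,936.20 = €1,963.80.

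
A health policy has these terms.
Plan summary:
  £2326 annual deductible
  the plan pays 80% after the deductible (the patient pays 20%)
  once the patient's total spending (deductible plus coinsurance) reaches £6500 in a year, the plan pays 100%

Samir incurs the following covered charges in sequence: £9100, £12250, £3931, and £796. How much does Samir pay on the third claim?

£369.20

Bill 1, £9100: £2326 to deductible, leaving £6774; patient's 20% is £1354.80. Patient owes £3680.80 (running OOP £3680.80).
Bill 2, £12250: 20% coinsurance on £12250 = £2450. Cost to patient: £2450. OOP to date £6130.80.
Bill 3, £3931: 20% coinsurance on £3931 = £786.20. That would push OOP to £6917, over the £6500 cap, so patient pays £6500 − £6130.80 = £369.20.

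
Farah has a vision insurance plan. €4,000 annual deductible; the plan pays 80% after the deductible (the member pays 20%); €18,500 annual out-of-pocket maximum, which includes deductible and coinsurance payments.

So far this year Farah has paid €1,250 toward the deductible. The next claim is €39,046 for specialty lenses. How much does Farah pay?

€1,250 of the €4,000 deductible is already met, leaving €2,750.
That leaves €39,046 − €2,750 = €36,296 for coinsurance.
Coinsurance: €36,296 × 20% = €7,259.20.
Member responsibility before any cap: €2,750 + €7,259.20 = €10,009.20.
Cumulative spending €1,250 + €10,009.20 = €11,259.20 stays under the €18,500 maximum.

€10,009.20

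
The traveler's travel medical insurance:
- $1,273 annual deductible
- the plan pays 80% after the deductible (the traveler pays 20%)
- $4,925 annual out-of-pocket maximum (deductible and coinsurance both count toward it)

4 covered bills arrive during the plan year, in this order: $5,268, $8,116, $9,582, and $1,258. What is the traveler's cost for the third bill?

$1,229.80

Claim 1 — $5,268: deductible takes $1,273, $3,995 remains; 20% of $3,995 = $799. Traveler owes $2,072 (running OOP $2,072).
Claim 2 — $8,116: deductible already satisfied, so traveler's share is 20% × $8,116 = $1,623.20. Traveler pays $1,623.20; OOP now $3,695.20.
Claim 3 — $9,582: deductible already satisfied, so traveler's share is 20% × $9,582 = $1,916.40. That would push OOP to $5,611.60, over the $4,925 cap, so traveler pays $4,925 − $3,695.20 = $1,229.80.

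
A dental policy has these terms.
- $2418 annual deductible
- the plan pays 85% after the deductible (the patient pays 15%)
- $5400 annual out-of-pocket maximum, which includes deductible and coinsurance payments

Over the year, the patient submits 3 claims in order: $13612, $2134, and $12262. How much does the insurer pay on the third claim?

$11279.20

Claim 1 ($13612): deductible takes $2418, $11194 remains; coinsurance $11194 × 15% = $1679.10. Patient owes $4097.10 (running OOP $4097.10). Insurer: $13612 − $4097.10 = $9514.90.
Claim 2 ($2134): deductible met; 15% of $2134 = $320.10. Patient owes $320.10 (running OOP $4417.20). Plan pays $2134 − $320.10 = $1813.90.
Claim 3 ($12262): deductible already satisfied, so patient's share is 15% × $12262 = $1839.30. OOP would hit $6256.50 > $5400, so the cap limits the patient to $5400 − $4417.20 = $982.80. Plan pays $12262 − $982.80 = $11279.20.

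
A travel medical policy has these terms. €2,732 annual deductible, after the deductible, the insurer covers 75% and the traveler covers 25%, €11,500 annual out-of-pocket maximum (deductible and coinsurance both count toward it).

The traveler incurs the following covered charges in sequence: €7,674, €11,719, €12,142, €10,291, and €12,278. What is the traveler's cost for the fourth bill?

€1,567.25

Claim 1 — €7,674: deductible takes €2,732, €4,942 remains; traveler's 25% is €1,235.50. Traveler pays €3,967.50; OOP now €3,967.50.
Claim 2 — €11,719: 25% coinsurance on €11,719 = €2,929.75. Cost to traveler: €2,929.75. OOP to date €6,897.25.
Claim 3 — €12,142: deductible already satisfied, so traveler's share is 25% × €12,142 = €3,035.50. Traveler owes €3,035.50 (running OOP €9,932.75).
Claim 4 — €10,291: 25% coinsurance on €10,291 = €2,572.75. Adding that to €9,932.75 gives €12,505.50, past the €11,500 cap; traveler pays only €11,500 − €9,932.75 = €1,567.25.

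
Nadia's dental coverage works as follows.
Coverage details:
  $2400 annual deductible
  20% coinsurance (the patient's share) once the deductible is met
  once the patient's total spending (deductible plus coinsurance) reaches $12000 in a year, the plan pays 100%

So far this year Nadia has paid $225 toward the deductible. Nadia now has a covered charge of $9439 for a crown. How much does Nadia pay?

Remaining deductible: $2400 − $225 = $2175.
The remaining $7264 (= $9439 − $2175) moves to coinsurance.
Coinsurance: $7264 × 20% = $1452.80.
Patient responsibility before any cap: $2175 + $1452.80 = $3627.80.
Year-to-date out-of-pocket becomes $225 + $3627.80 = $3852.80, still under the $12000 maximum, so no cap applies.

$3627.80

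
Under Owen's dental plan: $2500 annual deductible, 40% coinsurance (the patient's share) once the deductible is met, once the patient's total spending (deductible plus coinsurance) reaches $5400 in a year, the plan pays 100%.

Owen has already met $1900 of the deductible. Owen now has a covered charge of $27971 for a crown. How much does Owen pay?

Deductible still to meet: $2500 − $1900 = $600.
That leaves $27971 − $600 = $27371 for coinsurance.
Patient's 40% share of $27371 is $10948.40.
So the patient owes $600 + $10948.40 = $11548.40 before any cap.
Adding $11548.40 to the $1900 already spent would give $13448.40, which exceeds the $5400 cap; the patient pays just $5400 − $1900 = $3500.

$3500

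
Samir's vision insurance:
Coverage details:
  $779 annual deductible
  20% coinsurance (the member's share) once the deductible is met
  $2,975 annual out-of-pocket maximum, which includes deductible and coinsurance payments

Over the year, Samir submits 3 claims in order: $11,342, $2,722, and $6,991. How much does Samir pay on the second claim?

$83.40

Claim 1 — $11,342: $779 to deductible, leaving $10,563; coinsurance $10,563 × 20% = $2,112.60. Member owes $2,891.60 (running OOP $2,891.60).
Claim 2 — $2,722: 20% coinsurance on $2,722 = $544.40. That would push OOP to $3,436, over the $2,975 cap, so member pays $2,975 − $2,891.60 = $83.40.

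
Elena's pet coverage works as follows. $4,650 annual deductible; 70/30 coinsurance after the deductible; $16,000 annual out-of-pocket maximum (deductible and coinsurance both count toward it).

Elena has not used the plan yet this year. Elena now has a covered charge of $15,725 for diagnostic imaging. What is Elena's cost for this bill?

$7,972.50

Deductible not yet touched, so the first $4,650 of the bill goes to the deductible.
That leaves $15,725 − $4,650 = $11,075 for coinsurance.
Coinsurance: $11,075 × 30% = $3,322.50.
That puts the owner's cost at $4,650 + $3,322.50 = $7,972.50 before any cap.
Year-to-date out-of-pocket becomes $0 + $7,972.50 = $7,972.50, still under the $16,000 maximum, so no cap applies.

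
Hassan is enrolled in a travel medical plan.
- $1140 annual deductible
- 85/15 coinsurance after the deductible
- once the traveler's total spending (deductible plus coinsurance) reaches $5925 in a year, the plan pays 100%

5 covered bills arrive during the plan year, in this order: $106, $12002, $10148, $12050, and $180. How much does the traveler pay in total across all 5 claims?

$5925

Claim 1 ($106): all of it applies to the deductible. Traveler owes $106 (running OOP $106).
Claim 2 ($12002): $1034 finishes the deductible; $10968 goes to coinsurance; traveler's 15% is $1645.20. Traveler owes $2679.20 (running OOP $2785.20).
Claim 3 ($10148): deductible met; 15% of $10148 = $1522.20. Traveler pays $1522.20; OOP now $4307.40.
Claim 4 ($12050): deductible met; 15% of $12050 = $1807.50. That would push OOP to $6114.90, over the $5925 cap, so traveler pays $5925 − $4307.40 = $1617.60.
Claim 5 ($180): deductible met; 15% of $180 = $27. Adding that to $5925 gives $5952, past the $5925 cap; traveler pays only $5925 − $5925 = $0.
Total paid by the traveler: $106 + $2679.20 + $1522.20 + $1617.60 + $0 = $5925.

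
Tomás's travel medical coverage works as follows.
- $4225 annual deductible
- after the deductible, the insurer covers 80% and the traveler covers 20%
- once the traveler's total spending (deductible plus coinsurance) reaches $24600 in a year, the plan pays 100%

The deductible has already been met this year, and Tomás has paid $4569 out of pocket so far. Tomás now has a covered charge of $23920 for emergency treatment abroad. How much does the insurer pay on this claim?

$19136

With the deductible met, the entire $23920 is subject to coinsurance.
Coinsurance: $23920 × 20% = $4784.
Total out-of-pocket so far would be $4569 + $4784 = $9353, below the $24600 cap — no reduction.
The plan picks up $23920 − $4784 = $19136.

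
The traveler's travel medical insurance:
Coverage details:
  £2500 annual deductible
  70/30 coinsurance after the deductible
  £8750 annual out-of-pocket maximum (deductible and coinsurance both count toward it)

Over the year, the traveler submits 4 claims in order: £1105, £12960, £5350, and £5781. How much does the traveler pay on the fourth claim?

£1175.50

Claim 1 — £1105: entire amount goes to the deductible. Traveler owes £1105 (running OOP £1105).
Claim 2 — £12960: £1395 finishes the deductible; £11565 goes to coinsurance; 30% of £11565 = £3469.50. Traveler pays £4864.50; OOP now £5969.50.
Claim 3 — £5350: deductible already satisfied, so traveler's share is 30% × £5350 = £1605. Cost to traveler: £1605. OOP to date £7574.50.
Claim 4 — £5781: deductible met; 30% of £5781 = £1734.30. That would push OOP to £9308.80, over the £8750 cap, so traveler pays £8750 − £7574.50 = £1175.50.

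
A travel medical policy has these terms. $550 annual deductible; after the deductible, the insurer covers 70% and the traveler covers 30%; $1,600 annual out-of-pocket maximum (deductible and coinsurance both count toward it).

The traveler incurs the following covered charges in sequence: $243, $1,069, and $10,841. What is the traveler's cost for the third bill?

$821.40

Claim 1 — $243: all of it applies to the deductible. Traveler pays $243; OOP now $243.
Claim 2 — $1,069: $307 to deductible, leaving $762; 30% of $762 = $228.60. Traveler owes $535.60 (running OOP $778.60).
Claim 3 — $10,841: deductible met; 30% of $10,841 = $3,252.30. OOP would hit $4,030.90 > $1,600, so the cap limits the traveler to $1,600 − $778.60 = $821.40.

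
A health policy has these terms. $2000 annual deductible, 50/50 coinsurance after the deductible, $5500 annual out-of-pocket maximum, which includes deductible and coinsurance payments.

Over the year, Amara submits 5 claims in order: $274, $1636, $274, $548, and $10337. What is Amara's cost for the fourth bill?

Claim 1 ($274): fully absorbed by the deductible. Patient pays $274; OOP now $274.
Claim 2 ($1636): fully absorbed by the deductible. Cost to patient: $1636. OOP to date $1910.
Claim 3 ($274): deductible takes $90, $184 remains; coinsurance $184 × 50% = $92. Patient pays $182; OOP now $2092.
Claim 4 ($548): 50% coinsurance on $548 = $274. Patient pays $274; OOP now $2366.

$274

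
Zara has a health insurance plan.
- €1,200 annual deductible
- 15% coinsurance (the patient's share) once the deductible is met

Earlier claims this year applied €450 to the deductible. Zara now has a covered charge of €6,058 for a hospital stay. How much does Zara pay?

€1,546.20

€450 of the €1,200 deductible is already met, leaving €750.
That leaves €6,058 − €750 = €5,308 for coinsurance.
Coinsurance: €5,308 × 15% = €796.20.
Patient responsibility: €750 + €796.20 = €1,546.20.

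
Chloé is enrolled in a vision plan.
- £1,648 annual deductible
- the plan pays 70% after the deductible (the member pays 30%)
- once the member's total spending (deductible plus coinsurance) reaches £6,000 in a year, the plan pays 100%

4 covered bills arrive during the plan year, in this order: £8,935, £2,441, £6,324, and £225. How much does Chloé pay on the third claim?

#1 (£8,935): £1,648 to deductible, leaving £7,287; 30% of £7,287 = £2,186.10. Member pays £3,834.10; OOP now £3,834.10.
#2 (£2,441): 30% coinsurance on £2,441 = £732.30. Member owes £732.30 (running OOP £4,566.40).
#3 (£6,324): deductible met; 30% of £6,324 = £1,897.20. That would push OOP to £6,463.60, over the £6,000 cap, so member pays £6,000 − £4,566.40 = £1,433.60.

£1,433.60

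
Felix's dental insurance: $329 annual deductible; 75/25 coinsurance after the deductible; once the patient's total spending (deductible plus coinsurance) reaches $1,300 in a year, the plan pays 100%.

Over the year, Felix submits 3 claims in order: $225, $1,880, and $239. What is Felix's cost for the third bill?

$59.75

Bill 1, $225: all of it applies to the deductible. Patient pays $225; OOP now $225.
Bill 2, $1,880: $104 finishes the deductible; $1,776 goes to coinsurance; 25% of $1,776 = $444. Cost to patient: $548. OOP to date $773.
Bill 3, $239: deductible met; 25% of $239 = $59.75. Patient owes $59.75 (running OOP $832.75).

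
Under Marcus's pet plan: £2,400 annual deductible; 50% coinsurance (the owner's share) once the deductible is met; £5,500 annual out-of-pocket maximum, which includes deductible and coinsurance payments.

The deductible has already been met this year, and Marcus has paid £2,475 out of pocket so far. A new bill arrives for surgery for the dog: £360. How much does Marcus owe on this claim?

The deductible is already satisfied, so the full bill goes to coinsurance.
Owner's 50% share of £360 is £180.
Total out-of-pocket so far would be £2,475 + £180 = £2,655, below the £5,500 cap — no reduction.

£180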